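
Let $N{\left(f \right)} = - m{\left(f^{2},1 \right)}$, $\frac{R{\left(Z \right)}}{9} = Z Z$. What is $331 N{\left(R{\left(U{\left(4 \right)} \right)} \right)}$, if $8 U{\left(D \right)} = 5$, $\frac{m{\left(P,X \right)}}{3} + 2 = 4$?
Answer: $-1986$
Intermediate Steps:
$m{\left(P,X \right)} = 6$ ($m{\left(P,X \right)} = -6 + 3 \cdot 4 = -6 + 12 = 6$)
$U{\left(D \right)} = \frac{5}{8}$ ($U{\left(D \right)} = \frac{1}{8} \cdot 5 = \frac{5}{8}$)
$R{\left(Z \right)} = 9 Z^{2}$ ($R{\left(Z \right)} = 9 Z Z = 9 Z^{2}$)
$N{\left(f \right)} = -6$ ($N{\left(f \right)} = \left(-1\right) 6 = -6$)
$331 N{\left(R{\left(U{\left(4 \right)} \right)} \right)} = 331 \left(-6\right) = -1986$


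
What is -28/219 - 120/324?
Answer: -982/1971 ≈ -0.49822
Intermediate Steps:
-28/219 - 120/324 = -28*1/219 - 120*1/324 = -28/219 - 10/27 = -982/1971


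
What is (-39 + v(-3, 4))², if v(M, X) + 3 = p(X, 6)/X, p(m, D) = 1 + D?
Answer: 25921/16 ≈ 1620.1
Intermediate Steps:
v(M, X) = -3 + 7/X (v(M, X) = -3 + (1 + 6)/X = -3 + 7/X)
(-39 + v(-3, 4))² = (-39 + (-3 + 7/4))² = (-39 - 5/4)² = (-161/4)² = 25921/16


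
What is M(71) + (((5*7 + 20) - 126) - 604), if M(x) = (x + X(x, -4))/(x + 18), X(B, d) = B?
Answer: -59933/89 ≈ -673.40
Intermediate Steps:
M(x) = 2*x/(18 + x) (M(x) = (x + x)/(x + 18) = (2*x)/(18 + x) = 2*x/(18 + x))
M(71) + (((5*7 + 20) - 126) - 604) = 2*71/(18 + 71) + (((5*7 + 20) - 126) - 604) = 2*71/89 + (((35 + 20) - 126) - 604) = 2*71*(1/89) + ((55 - 126) - 604) = 142/89 + (-71 - 604) = 142/89 - 675 = -59933/89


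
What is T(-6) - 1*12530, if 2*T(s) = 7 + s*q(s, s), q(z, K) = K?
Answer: -25017/2 ≈ -12509.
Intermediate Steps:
T(s) = 7/2 + s²/2 (T(s) = (7 + s*s)/2 = (7 + s²)/2 = 7/2 + s²/2)
T(-6) - 1*12530 = (7/2 + (½)*(-6)²) - 1*12530 = (7/2 + (½)*36) - 12530 = (7/2 + 18) - 12530 = 43/2 - 12530 = -25017/2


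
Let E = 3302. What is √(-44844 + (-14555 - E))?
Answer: I*√62701 ≈ 250.4*I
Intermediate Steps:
√(-44844 + (-14555 - E)) = √(-44844 + (-14555 - 1*3302)) = √(-44844 + (-14555 - 3302)) = √(-44844 - 17857) = √(-62701) = I*√62701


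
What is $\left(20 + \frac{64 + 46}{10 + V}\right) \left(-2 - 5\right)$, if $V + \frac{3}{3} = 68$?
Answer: $-150$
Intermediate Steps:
$V = 67$ ($V = -1 + 68 = 67$)
$\left(20 + \frac{64 + 46}{10 + V}\right) \left(-2 - 5\right) = \left(20 + \frac{64 + 46}{10 + 67}\right) \left(-2 - 5\right) = \left(20 + \frac{110}{77}\right) \left(-2 - 5\right) = \left(20 + 110 \cdot \frac{1}{77}\right) \left(-7\right) = \left(20 + \frac{10}{7}\right) \left(-7\right) = \frac{150}{7} \left(-7\right) = -150$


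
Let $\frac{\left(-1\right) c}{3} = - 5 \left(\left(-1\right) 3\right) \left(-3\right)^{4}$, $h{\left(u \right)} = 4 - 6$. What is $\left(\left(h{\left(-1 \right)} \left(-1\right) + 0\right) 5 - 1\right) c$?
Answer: $-32805$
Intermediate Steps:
$h{\left(u \right)} = -2$ ($h{\left(u \right)} = 4 - 6 = -2$)
$c = -3645$ ($c = - 3 - 5 \left(\left(-1\right) 3\right) \left(-3\right)^{4} = - 3 \left(-5\right) \left(-3\right) 81 = - 3 \cdot 15 \cdot 81 = \left(-3\right) 1215 = -3645$)
$\left(\left(h{\left(-1 \right)} \left(-1\right) + 0\right) 5 - 1\right) c = \left(\left(\left(-2\right) \left(-1\right) + 0\right) 5 - 1\right) \left(-3645\right) = \left(\left(2 + 0\right) 5 - 1\right) \left(-3645\right) = \left(2 \cdot 5 - 1\right) \left(-3645\right) = \left(10 - 1\right) \left(-3645\right) = 9 \left(-3645\right) = -32805$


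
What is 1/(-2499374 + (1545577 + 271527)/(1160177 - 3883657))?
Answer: -340435/850874614828 ≈ -4.0010e-7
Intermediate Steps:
1/(-2499374 + (1545577 + 271527)/(1160177 - 3883657)) = 1/(-2499374 + 1817104/(-2723480)) = 1/(-2499374 + 1817104*(-1/2723480)) = 1/(-2499374 - 227138/340435) = 1/(-850874614828/340435) = -340435/850874614828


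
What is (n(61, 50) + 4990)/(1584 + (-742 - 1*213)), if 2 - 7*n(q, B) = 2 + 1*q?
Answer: 34869/4403 ≈ 7.9194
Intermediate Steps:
n(q, B) = -q/7 (n(q, B) = 2/7 - (2 + 1*q)/7 = 2/7 - (2 + q)/7 = 2/7 + (-2/7 - q/7) = -q/7)
(n(61, 50) + 4990)/(1584 + (-742 - 1*213)) = (-⅐*61 + 4990)/(1584 + (-742 - 1*213)) = (-61/7 + 4990)/(1584 + (-742 - 213)) = 34869/(7*(1584 - 955)) = (34869/7)/629 = (34869/7)*(1/629) = 34869/4403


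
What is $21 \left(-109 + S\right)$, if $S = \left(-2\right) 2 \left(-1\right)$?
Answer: $-2205$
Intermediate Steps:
$S = 4$ ($S = \left(-4\right) \left(-1\right) = 4$)
$21 \left(-109 + S\right) = 21 \left(-109 + 4\right) = 21 \left(-105\right) = -2205$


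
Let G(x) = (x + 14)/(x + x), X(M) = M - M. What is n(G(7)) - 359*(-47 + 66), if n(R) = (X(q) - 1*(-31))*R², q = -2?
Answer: -27005/4 ≈ -6751.3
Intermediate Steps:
X(M) = 0
G(x) = (14 + x)/(2*x) (G(x) = (14 + x)/((2*x)) = (14 + x)*(1/(2*x)) = (14 + x)/(2*x))
n(R) = 31*R² (n(R) = (0 - 1*(-31))*R² = (0 + 31)*R² = 31*R²)
n(G(7)) - 359*(-47 + 66) = 31*((½)*(14 + 7)/7)² - 359*(-47 + 66) = 31*((½)*(⅐)*21)² - 359*19 = 31*(3/2)² - 1*6821 = 31*(9/4) - 6821 = 279/4 - 6821 = -27005/4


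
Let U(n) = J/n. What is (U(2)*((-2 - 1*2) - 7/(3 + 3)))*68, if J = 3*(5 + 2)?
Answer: -3689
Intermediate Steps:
J = 21 (J = 3*7 = 21)
U(n) = 21/n
(U(2)*((-2 - 1*2) - 7/(3 + 3)))*68 = ((21/2)*((-2 - 1*2) - 7/(3 + 3)))*68 = ((21*(½))*((-2 - 2) - 7/6))*68 = (21*(-4 - 7*⅙)/2)*68 = (21*(-4 - 7/6)/2)*68 = ((21/2)*(-31/6))*68 = -217/4*68 = -3689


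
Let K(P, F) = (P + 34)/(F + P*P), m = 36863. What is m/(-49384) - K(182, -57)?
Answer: -1229615765/1632980728 ≈ -0.75299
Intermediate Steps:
K(P, F) = (34 + P)/(F + P²)
m/(-49384) - K(182, -57) = 36863/(-49384) - (34 + 182)/(-57 + 182²) = 36863*(-1/49384) - 216/(-57 + 33124) = -36863/49384 - 216/33067 = -1229615765/1632980728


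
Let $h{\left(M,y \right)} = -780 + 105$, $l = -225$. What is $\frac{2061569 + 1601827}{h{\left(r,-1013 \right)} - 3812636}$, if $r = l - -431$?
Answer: $- \frac{3663396}{3813311} \approx -0.96069$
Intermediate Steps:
$r = 206$ ($r = -225 - -431 = -225 + 431 = 206$)
$h{\left(M,y \right)} = -675$
$\frac{2061569 + 1601827}{h{\left(r,-1013 \right)} - 3812636} = \frac{2061569 + 1601827}{-675 - 3812636} = \frac{3663396}{-3813311} = 3663396 \left(- \frac{1}{3813311}\right) = - \frac{3663396}{3813311}$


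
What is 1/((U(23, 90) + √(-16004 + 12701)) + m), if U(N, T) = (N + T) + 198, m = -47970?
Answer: -47659/2271383584 - 3*I*√367/2271383584 ≈ -2.0982e-5 - 2.5303e-8*I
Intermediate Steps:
U(N, T) = 198 + N + T
1/((U(23, 90) + √(-16004 + 12701)) + m) = 1/(((198 + 23 + 90) + √(-16004 + 12701)) - 47970) = 1/((311 + √(-3303)) - 47970) = 1/((311 + 3*I*√367) - 47970) = 1/(-47659 + 3*I*√367)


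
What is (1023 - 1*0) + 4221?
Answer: 5244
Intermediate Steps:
(1023 - 1*0) + 4221 = (1023 + 0) + 4221 = 1023 + 4221 = 5244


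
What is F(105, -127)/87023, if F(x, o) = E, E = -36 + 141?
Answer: 105/87023 ≈ 0.0012066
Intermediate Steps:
E = 105
F(x, o) = 105
F(105, -127)/87023 = 105/87023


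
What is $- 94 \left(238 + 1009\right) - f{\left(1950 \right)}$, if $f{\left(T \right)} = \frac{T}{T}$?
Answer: $-117219$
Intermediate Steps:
$f{\left(T \right)} = 1$
$- 94 \left(238 + 1009\right) - f{\left(1950 \right)} = - 94 \left(238 + 1009\right) - 1 = \left(-94\right) 1247 - 1 = -117218 - 1 = -117219$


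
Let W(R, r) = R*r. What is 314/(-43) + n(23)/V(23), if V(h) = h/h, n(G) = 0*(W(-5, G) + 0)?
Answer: -314/43 ≈ -7.3023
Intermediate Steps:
n(G) = 0 (n(G) = 0*(-5*G + 0) = 0*(-5*G) = 0)
V(h) = 1
314/(-43) + n(23)/V(23) = 314/(-43) + 0/1 = 314*(-1/43) + 0*1 = -314/43 + 0 = -314/43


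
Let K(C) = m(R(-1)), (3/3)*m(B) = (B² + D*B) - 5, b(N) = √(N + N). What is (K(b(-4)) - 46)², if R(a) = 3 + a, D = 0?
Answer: 2209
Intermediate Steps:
b(N) = √2*√N (b(N) = √(2*N) = √2*√N)
m(B) = -5 + B² (m(B) = (B² + 0*B) - 5 = (B² + 0) - 5 = B² - 5 = -5 + B²)
K(C) = -1 (K(C) = -5 + (3 - 1)² = -5 + 2² = -5 + 4 = -1)
(K(b(-4)) - 46)² = (-1 - 46)² = (-47)² = 2209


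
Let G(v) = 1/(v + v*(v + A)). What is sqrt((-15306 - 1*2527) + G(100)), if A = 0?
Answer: I*sqrt(18191443199)/1010 ≈ 133.54*I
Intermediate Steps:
G(v) = 1/(v + v**2) (G(v) = 1/(v + v*(v + 0)) = 1/(v + v*v) = 1/(v + v**2))
sqrt((-15306 - 1*2527) + G(100)) = sqrt((-15306 - 1*2527) + 1/(100*(1 + 100))) = sqrt((-15306 - 2527) + (1/100)/101) = sqrt(-17833 + (1/100)*(1/101)) = sqrt(-17833 + 1/10100) = sqrt(-180113299/10100) = I*sqrt(18191443199)/1010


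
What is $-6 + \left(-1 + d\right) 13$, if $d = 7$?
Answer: $72$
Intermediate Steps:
$-6 + \left(-1 + d\right) 13 = -6 + \left(-1 + 7\right) 13 = -6 + 6 \cdot 13 = -6 + 78 = 72$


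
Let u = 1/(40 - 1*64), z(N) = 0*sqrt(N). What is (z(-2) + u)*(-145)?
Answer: 145/24 ≈ 6.0417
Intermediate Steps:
z(N) = 0
u = -1/24 (u = 1/(40 - 64) = 1/(-24) = -1/24 ≈ -0.041667)
(z(-2) + u)*(-145) = (0 - 1/24)*(-145) = -1/24*(-145) = 145/24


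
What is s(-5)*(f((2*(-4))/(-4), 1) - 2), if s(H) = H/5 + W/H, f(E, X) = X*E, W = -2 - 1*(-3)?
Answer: 0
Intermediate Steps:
W = 1 (W = -2 + 3 = 1)
f(E, X) = E*X
s(H) = 1/H + H/5 (s(H) = H/5 + 1/H = 1/H + H/5)
s(-5)*(f((2*(-4))/(-4), 1) - 2) = (1/(-5) + (⅕)*(-5))*(((2*(-4))/(-4))*1 - 2) = (-⅕ - 1)*(-8*(-¼)*1 - 2) = -6*(2*1 - 2)/5 = -6*(2 - 2)/5 = -6/5*0 = 0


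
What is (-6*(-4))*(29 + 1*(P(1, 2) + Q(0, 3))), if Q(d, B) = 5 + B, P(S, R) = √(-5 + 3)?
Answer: 888 + 24*I*√2 ≈ 888.0 + 33.941*I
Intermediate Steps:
P(S, R) = I*√2 (P(S, R) = √(-2) = I*√2)
(-6*(-4))*(29 + 1*(P(1, 2) + Q(0, 3))) = (-6*(-4))*(29 + 1*(I*√2 + (5 + 3))) = 24*(29 + 1*(I*√2 + 8)) = 24*(29 + 1*(8 + I*√2)) = 24*(29 + (8 + I*√2)) = 24*(37 + I*√2) = 888 + 24*I*√2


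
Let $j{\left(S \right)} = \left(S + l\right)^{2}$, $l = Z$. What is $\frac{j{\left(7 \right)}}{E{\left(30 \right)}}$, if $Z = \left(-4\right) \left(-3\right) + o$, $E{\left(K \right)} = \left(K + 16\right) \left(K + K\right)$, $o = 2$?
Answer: $\frac{147}{920} \approx 0.15978$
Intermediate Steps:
$E{\left(K \right)} = 2 K \left(16 + K\right)$ ($E{\left(K \right)} = \left(16 + K\right) 2 K = 2 K \left(16 + K\right)$)
$Z = 14$ ($Z = \left(-4\right) \left(-3\right) + 2 = 12 + 2 = 14$)
$l = 14$
$j{\left(S \right)} = \left(14 + S\right)^{2}$ ($j{\left(S \right)} = \left(S + 14\right)^{2} = \left(14 + S\right)^{2}$)
$\frac{j{\left(7 \right)}}{E{\left(30 \right)}} = \frac{\left(14 + 7\right)^{2}}{2 \cdot 30 \left(16 + 30\right)} = \frac{21^{2}}{2 \cdot 30 \cdot 46} = \frac{441}{2760} = 441 \cdot \frac{1}{2760} = \frac{147}{920}$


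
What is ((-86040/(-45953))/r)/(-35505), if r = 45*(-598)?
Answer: 956/487836818235 ≈ 1.9597e-9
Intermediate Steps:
r = -26910
((-86040/(-45953))/r)/(-35505) = (-86040/(-45953)/(-26910))/(-35505) = (-86040*(-1/45953)*(-1/26910))*(-1/35505) = ((86040/45953)*(-1/26910))*(-1/35505) = -956/13739947*(-1/35505) = 956/487836818235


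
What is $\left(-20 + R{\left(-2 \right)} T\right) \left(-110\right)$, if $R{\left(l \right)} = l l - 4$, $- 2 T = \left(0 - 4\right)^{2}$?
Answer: $2200$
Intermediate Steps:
$T = -8$ ($T = - \frac{\left(0 - 4\right)^{2}}{2} = - \frac{\left(-4\right)^{2}}{2} = \left(- \frac{1}{2}\right) 16 = -8$)
$R{\left(l \right)} = -4 + l^{2}$ ($R{\left(l \right)} = l^{2} - 4 = -4 + l^{2}$)
$\left(-20 + R{\left(-2 \right)} T\right) \left(-110\right) = \left(-20 + \left(-4 + \left(-2\right)^{2}\right) \left(-8\right)\right) \left(-110\right) = \left(-20 + \left(-4 + 4\right) \left(-8\right)\right) \left(-110\right) = \left(-20 + 0 \left(-8\right)\right) \left(-110\right) = \left(-20 + 0\right) \left(-110\right) = \left(-20\right) \left(-110\right) = 2200$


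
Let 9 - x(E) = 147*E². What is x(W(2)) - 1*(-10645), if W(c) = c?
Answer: 10066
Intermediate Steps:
x(E) = 9 - 147*E²
x(W(2)) - 1*(-10645) = (9 - 147*2²) - 1*(-10645) = (9 - 147*4) + 10645 = (9 - 588) + 10645 = -579 + 10645 = 10066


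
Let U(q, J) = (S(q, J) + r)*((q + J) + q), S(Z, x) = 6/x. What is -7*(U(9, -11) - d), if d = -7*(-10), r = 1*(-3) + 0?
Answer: 7301/11 ≈ 663.73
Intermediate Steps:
r = -3 (r = -3 + 0 = -3)
U(q, J) = (-3 + 6/J)*(J + 2*q) (U(q, J) = (6/J - 3)*((q + J) + q) = (-3 + 6/J)*((J + q) + q) = (-3 + 6/J)*(J + 2*q))
d = 70
-7*(U(9, -11) - d) = -7*((6 - 6*9 - 3*(-11) + 12*9/(-11)) - 1*70) = -7*((6 - 54 + 33 + 12*9*(-1/11)) - 70) = -7*((6 - 54 + 33 - 108/11) - 70) = -7*(-273/11 - 70) = -7*(-1043/11) = 7301/11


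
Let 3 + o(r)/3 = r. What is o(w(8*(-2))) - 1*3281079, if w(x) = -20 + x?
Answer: -3281196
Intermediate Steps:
o(r) = -9 + 3*r
o(w(8*(-2))) - 1*3281079 = (-9 + 3*(-20 + 8*(-2))) - 1*3281079 = (-9 + 3*(-20 - 16)) - 3281079 = (-9 + 3*(-36)) - 3281079 = (-9 - 108) - 3281079 = -117 - 3281079 = -3281196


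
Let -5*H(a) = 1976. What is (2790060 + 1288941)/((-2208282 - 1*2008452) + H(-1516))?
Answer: -20395005/21085646 ≈ -0.96725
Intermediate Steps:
H(a) = -1976/5 (H(a) = -1/5*1976 = -1976/5)
(2790060 + 1288941)/((-2208282 - 1*2008452) + H(-1516)) = (2790060 + 1288941)/((-2208282 - 1*2008452) - 1976/5) = 4079001/((-2208282 - 2008452) - 1976/5) = 4079001/(-4216734 - 1976/5) = 4079001/(-21085646/5) = 4079001*(-5/21085646) = -20395005/21085646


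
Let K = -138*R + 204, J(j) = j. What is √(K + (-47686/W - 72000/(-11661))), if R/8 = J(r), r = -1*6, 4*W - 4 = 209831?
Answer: 2*√747177910000813585/20913555 ≈ 82.664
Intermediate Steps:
W = 209835/4 (W = 1 + (¼)*209831 = 1 + 209831/4 = 209835/4 ≈ 52459.)
r = -6
R = -48 (R = 8*(-6) = -48)
K = 6828 (K = -138*(-48) + 204 = 6624 + 204 = 6828)
√(K + (-47686/W - 72000/(-11661))) = √(6828 + (-47686/209835/4 - 72000/(-11661))) = √(6828 + (-47686*4/209835 - 72000*(-1/11661))) = √(6828 + (-190744/209835 + 24000/3887)) = √(6828 + 4294618072/815628645) = √(5573407006132/815628645) = 2*√747177910000813585/20913555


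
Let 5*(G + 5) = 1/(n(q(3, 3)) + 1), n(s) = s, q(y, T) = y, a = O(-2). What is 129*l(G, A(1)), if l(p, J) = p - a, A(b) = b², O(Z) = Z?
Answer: -7611/20 ≈ -380.55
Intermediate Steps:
a = -2
G = -99/20 (G = -5 + 1/(5*(3 + 1)) = -5 + (⅕)/4 = -5 + (⅕)*(¼) = -5 + 1/20 = -99/20 ≈ -4.9500)
l(p, J) = 2 + p (l(p, J) = p - 1*(-2) = p + 2 = 2 + p)
129*l(G, A(1)) = 129*(2 - 99/20) = 129*(-59/20) = -7611/20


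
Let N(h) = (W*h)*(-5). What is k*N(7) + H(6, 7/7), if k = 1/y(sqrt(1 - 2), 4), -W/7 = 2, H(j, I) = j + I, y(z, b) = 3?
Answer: 511/3 ≈ 170.33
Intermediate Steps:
H(j, I) = I + j
W = -14 (W = -7*2 = -14)
k = 1/3 ≈ 0.33333
N(h) = 70*h (N(h) = -14*h*(-5) = 70*h)
k*N(7) + H(6, 7/7) = (70*7)/3 + (7/7 + 6) = (1/3)*490 + (7*(1/7) + 6) = 490/3 + (1 + 6) = 490/3 + 7 = 511/3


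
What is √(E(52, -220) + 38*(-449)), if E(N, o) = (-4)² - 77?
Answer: I*√17123 ≈ 130.85*I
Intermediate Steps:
E(N, o) = -61 (E(N, o) = 16 - 77 = -61)
√(E(52, -220) + 38*(-449)) = √(-61 + 38*(-449)) = √(-61 - 17062) = √(-17123) = I*√17123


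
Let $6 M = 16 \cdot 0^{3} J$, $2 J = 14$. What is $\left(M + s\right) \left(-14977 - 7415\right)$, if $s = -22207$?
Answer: $497259144$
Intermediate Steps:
$J = 7$ ($J = \frac{1}{2} \cdot 14 = 7$)
$M = 0$ ($M = \frac{16 \cdot 0^{3} \cdot 7}{6} = \frac{16 \cdot 0 \cdot 7}{6} = \frac{0 \cdot 7}{6} = \frac{1}{6} \cdot 0 = 0$)
$\left(M + s\right) \left(-14977 - 7415\right) = \left(0 - 22207\right) \left(-14977 - 7415\right) = \left(-22207\right) \left(-22392\right) = 497259144$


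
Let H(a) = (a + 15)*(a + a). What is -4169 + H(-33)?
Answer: -2981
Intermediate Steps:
H(a) = 2*a*(15 + a) (H(a) = (15 + a)*(2*a) = 2*a*(15 + a))
-4169 + H(-33) = -4169 + 2*(-33)*(15 - 33) = -4169 + 2*(-33)*(-18) = -4169 + 1188 = -2981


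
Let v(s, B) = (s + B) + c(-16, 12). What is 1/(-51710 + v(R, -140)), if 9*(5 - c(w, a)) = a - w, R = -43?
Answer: -9/467020 ≈ -1.9271e-5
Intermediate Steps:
c(w, a) = 5 - a/9 + w/9 (c(w, a) = 5 - (a - w)/9 = 5 + (-a/9 + w/9) = 5 - a/9 + w/9)
v(s, B) = 17/9 + B + s (v(s, B) = (s + B) + (5 - ⅑*12 + (⅑)*(-16)) = (B + s) + (5 - 4/3 - 16/9) = (B + s) + 17/9 = 17/9 + B + s)
1/(-51710 + v(R, -140)) = 1/(-51710 + (17/9 - 140 - 43)) = 1/(-51710 - 1630/9) = 1/(-467020/9) = -9/467020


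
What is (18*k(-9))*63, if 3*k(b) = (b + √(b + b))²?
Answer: 23814 - 20412*I*√2 ≈ 23814.0 - 28867.0*I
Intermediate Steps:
k(b) = (b + √2*√b)²/3 (k(b) = (b + √(b + b))²/3 = (b + √(2*b))²/3 = (b + √2*√b)²/3)
(18*k(-9))*63 = (18*((-9 + √2*√(-9))²/3))*63 = (18*((-9 + √2*(3*I))²/3))*63 = (18*((-9 + 3*I*√2)²/3))*63 = (6*(-9 + 3*I*√2)²)*63 = 378*(-9 + 3*I*√2)²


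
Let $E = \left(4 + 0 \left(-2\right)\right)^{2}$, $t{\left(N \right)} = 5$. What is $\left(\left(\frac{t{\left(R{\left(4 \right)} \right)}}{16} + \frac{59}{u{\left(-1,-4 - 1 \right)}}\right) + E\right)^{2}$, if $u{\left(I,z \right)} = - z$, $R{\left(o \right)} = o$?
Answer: $\frac{5058001}{6400} \approx 790.31$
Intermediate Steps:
$E = 16$ ($E = \left(4 + 0\right)^{2} = 4^{2} = 16$)
$\left(\left(\frac{t{\left(R{\left(4 \right)} \right)}}{16} + \frac{59}{u{\left(-1,-4 - 1 \right)}}\right) + E\right)^{2} = \left(\left(\frac{5}{16} + \frac{59}{\left(-1\right) \left(-4 - 1\right)}\right) + 16\right)^{2} = \left(\left(5 \cdot \frac{1}{16} + \frac{59}{\left(-1\right) \left(-4 - 1\right)}\right) + 16\right)^{2} = \left(\left(\frac{5}{16} + \frac{59}{\left(-1\right) \left(-5\right)}\right) + 16\right)^{2} = \left(\left(\frac{5}{16} + \frac{59}{5}\right) + 16\right)^{2} = \left(\frac{969}{80} + 16\right)^{2} = \left(\frac{2249}{80}\right)^{2} = \frac{5058001}{6400}$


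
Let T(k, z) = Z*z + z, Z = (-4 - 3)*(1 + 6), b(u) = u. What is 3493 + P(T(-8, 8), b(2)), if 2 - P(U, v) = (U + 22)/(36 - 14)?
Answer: 38626/11 ≈ 3511.5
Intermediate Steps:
Z = -49 (Z = -7*7 = -49)
T(k, z) = -48*z (T(k, z) = -49*z + z = -48*z)
P(U, v) = 1 - U/22 (P(U, v) = 2 - (U + 22)/(36 - 14) = 2 - (22 + U)/22 = 2 - (1 + U/22) = 2 + (-1 - U/22) = 1 - U/22)
3493 + P(T(-8, 8), b(2)) = 3493 + (1 - (-24)*8/11) = 3493 + (1 - 1/22*(-384)) = 3493 + (1 + 192/11) = 3493 + 203/11 = 38626/11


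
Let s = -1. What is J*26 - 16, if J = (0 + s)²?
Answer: 10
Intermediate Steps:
J = 1 (J = (0 - 1)² = (-1)² = 1)
J*26 - 16 = 1*26 - 16 = 26 - 16 = 10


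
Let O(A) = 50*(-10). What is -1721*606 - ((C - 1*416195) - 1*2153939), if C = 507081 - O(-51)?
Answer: 1019627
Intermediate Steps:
O(A) = -500
C = 507581 (C = 507081 - 1*(-500) = 507081 + 500 = 507581)
-1721*606 - ((C - 1*416195) - 1*2153939) = -1721*606 - ((507581 - 1*416195) - 1*2153939) = -1042926 - ((507581 - 416195) - 2153939) = -1042926 - (91386 - 2153939) = -1042926 - 1*(-2062553) = -1042926 + 2062553 = 1019627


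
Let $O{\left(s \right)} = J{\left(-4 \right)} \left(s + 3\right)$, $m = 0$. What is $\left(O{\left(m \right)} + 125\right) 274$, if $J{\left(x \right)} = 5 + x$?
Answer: $35072$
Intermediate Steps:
$O{\left(s \right)} = 3 + s$ ($O{\left(s \right)} = \left(5 - 4\right) \left(s + 3\right) = 1 \left(3 + s\right) = 3 + s$)
$\left(O{\left(m \right)} + 125\right) 274 = \left(\left(3 + 0\right) + 125\right) 274 = \left(3 + 125\right) 274 = 128 \cdot 274 = 35072$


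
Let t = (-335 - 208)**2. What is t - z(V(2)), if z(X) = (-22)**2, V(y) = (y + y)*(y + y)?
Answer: 294365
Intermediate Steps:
V(y) = 4*y**2 (V(y) = (2*y)*(2*y) = 4*y**2)
z(X) = 484
t = 294849 (t = (-543)**2 = 294849)
t - z(V(2)) = 294849 - 1*484 = 294849 - 484 = 294365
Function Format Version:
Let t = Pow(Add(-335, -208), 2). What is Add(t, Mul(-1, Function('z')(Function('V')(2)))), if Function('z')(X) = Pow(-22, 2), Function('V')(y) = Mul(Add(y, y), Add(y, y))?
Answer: 294365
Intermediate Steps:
Function('V')(y) = Mul(4, Pow(y, 2)) (Function('V')(y) = Mul(Mul(2, y), Mul(2, y)) = Mul(4, Pow(y, 2)))
Function('z')(X) = 484
t = 294849 (t = Pow(-543, 2) = 294849)
Add(t, Mul(-1, Function('z')(Function('V')(2)))) = Add(294849, Mul(-1, 484)) = Add(294849, -484) = 294365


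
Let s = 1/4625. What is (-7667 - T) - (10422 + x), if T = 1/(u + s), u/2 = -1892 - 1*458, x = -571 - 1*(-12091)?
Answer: -643625603266/21737499 ≈ -29609.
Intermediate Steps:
s = 1/4625 ≈ 0.00021622
x = 11520 (x = -571 + 12091 = 11520)
u = -4700 (u = 2*(-1892 - 1*458) = 2*(-1892 - 458) = 2*(-2350) = -4700)
T = -4625/21737499 (T = 1/(-4700 + 1/4625) = 1/(-21737499/4625) = -4625/21737499 ≈ -0.00021277)
(-7667 - T) - (10422 + x) = (-7667 - 1*(-4625/21737499)) - (10422 + 11520) = (-7667 + 4625/21737499) - 1*21942 = -166661400208/21737499 - 21942 = -643625603266/21737499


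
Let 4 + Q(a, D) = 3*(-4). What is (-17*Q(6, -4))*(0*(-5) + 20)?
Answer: 5440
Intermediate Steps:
Q(a, D) = -16 (Q(a, D) = -4 + 3*(-4) = -4 - 12 = -16)
(-17*Q(6, -4))*(0*(-5) + 20) = (-17*(-16))*(0*(-5) + 20) = 272*(0 + 20) = 272*20 = 5440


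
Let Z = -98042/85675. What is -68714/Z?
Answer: 420325/7 ≈ 60046.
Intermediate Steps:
Z = -658/575 (Z = -98042*1/85675 = -658/575 ≈ -1.1443)
-68714/Z = -68714/(-658/575) = -68714*(-575/658) = 420325/7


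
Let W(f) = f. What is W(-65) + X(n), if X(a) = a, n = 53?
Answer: -12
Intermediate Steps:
W(-65) + X(n) = -65 + 53 = -12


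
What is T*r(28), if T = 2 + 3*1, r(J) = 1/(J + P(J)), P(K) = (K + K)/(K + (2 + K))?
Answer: 29/168 ≈ 0.17262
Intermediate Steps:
P(K) = 2*K/(2 + 2*K) (P(K) = (2*K)/(2 + 2*K) = 2*K/(2 + 2*K))
r(J) = 1/(J + J/(1 + J))
T = 5 (T = 2 + 3 = 5)
T*r(28) = 5*((1 + 28)/(28*(2 + 28))) = 5*((1/28)*29/30) = 5*((1/28)*(1/30)*29) = 5*(29/840) = 29/168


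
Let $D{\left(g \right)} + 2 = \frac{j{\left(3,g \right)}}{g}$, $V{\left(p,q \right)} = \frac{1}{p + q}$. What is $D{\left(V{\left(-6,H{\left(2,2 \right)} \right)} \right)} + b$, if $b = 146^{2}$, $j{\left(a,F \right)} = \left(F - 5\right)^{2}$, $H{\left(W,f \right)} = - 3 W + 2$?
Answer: $\frac{210539}{10} \approx 21054.0$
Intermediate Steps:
$H{\left(W,f \right)} = 2 - 3 W$
$j{\left(a,F \right)} = \left(-5 + F\right)^{2}$
$D{\left(g \right)} = -2 + \frac{\left(-5 + g\right)^{2}}{g}$
$b = 21316$
$D{\left(V{\left(-6,H{\left(2,2 \right)} \right)} \right)} + b = \left(-2 + \frac{\left(-5 + \frac{1}{-6 + \left(2 - 6\right)}\right)^{2}}{\frac{1}{-6 + \left(2 - 6\right)}}\right) + 21316 = \left(-2 + \frac{\left(-5 + \frac{1}{-6 - 4}\right)^{2}}{\frac{1}{-6 - 4}}\right) + 21316 = \left(-2 + \frac{\left(-5 + \frac{1}{-10}\right)^{2}}{\frac{1}{-10}}\right) + 21316 = \left(-2 + \frac{\left(-5 - \frac{1}{10}\right)^{2}}{- \frac{1}{10}}\right) + 21316 = \left(-2 - 10 \left(- \frac{51}{10}\right)^{2}\right) + 21316 = \left(-2 - \frac{2601}{10}\right) + 21316 = - \frac{2621}{10} + 21316 = \frac{210539}{10}$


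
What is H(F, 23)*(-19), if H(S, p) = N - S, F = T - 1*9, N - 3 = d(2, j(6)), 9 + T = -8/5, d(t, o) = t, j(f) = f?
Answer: -2337/5 ≈ -467.40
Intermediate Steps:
T = -53/5 (T = -9 - 8/5 = -53/5 ≈ -10.600)
N = 5 (N = 3 + 2 = 5)
F = -98/5 (F = -53/5 - 1*9 = -53/5 - 9 = -98/5 ≈ -19.600)
H(S, p) = 5 - S
H(F, 23)*(-19) = (5 - 1*(-98/5))*(-19) = (5 + 98/5)*(-19) = (123/5)*(-19) = -2337/5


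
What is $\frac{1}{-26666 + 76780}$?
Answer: $\frac{1}{50114} \approx 1.9955 \cdot 10^{-5}$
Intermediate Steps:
$\frac{1}{-26666 + 76780} = \frac{1}{50114}$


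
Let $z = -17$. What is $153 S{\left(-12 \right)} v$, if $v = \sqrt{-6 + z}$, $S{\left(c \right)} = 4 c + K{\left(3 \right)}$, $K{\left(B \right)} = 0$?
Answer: $- 7344 i \sqrt{23} \approx - 35221.0 i$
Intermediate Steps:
$S{\left(c \right)} = 4 c$ ($S{\left(c \right)} = 4 c + 0 = 4 c$)
$v = i \sqrt{23}$ ($v = \sqrt{-6 - 17} = \sqrt{-23} = i \sqrt{23} \approx 4.7958 i$)
$153 S{\left(-12 \right)} v = 153 \cdot 4 \left(-12\right) i \sqrt{23} = 153 \left(-48\right) i \sqrt{23} = - 7344 i \sqrt{23}$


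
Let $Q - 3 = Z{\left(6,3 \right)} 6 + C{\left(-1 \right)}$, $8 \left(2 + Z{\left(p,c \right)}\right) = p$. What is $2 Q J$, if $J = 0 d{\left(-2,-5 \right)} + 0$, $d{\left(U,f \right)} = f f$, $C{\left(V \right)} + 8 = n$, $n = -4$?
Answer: $0$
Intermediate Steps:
$C{\left(V \right)} = -12$ ($C{\left(V \right)} = -8 - 4 = -12$)
$Z{\left(p,c \right)} = -2 + \frac{p}{8}$
$Q = - \frac{33}{2}$ ($Q = 3 - \left(12 - \left(-2 + \frac{1}{8} \cdot 6\right) 6\right) = 3 - \left(12 - \left(-2 + \frac{3}{4}\right) 6\right) = 3 - \frac{39}{2} = - \frac{33}{2} \approx -16.5$)
$d{\left(U,f \right)} = f^{2}$
$J = 0$ ($J = 0 \left(-5\right)^{2} + 0 = 0 \cdot 25 + 0 = 0 + 0 = 0$)
$2 Q J = 2 \left(- \frac{33}{2}\right) 0 = \left(-33\right) 0 = 0$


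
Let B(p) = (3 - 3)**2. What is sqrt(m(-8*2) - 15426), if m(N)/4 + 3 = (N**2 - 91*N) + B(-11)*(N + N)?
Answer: I*sqrt(8590) ≈ 92.682*I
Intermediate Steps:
B(p) = 0 (B(p) = 0**2 = 0)
m(N) = -12 - 364*N + 4*N**2 (m(N) = -12 + 4*((N**2 - 91*N) + 0*(N + N)) = -12 + 4*((N**2 - 91*N) + 0*(2*N)) = -12 + 4*((N**2 - 91*N) + 0) = -12 + 4*(N**2 - 91*N) = -12 + (-364*N + 4*N**2) = -12 - 364*N + 4*N**2)
sqrt(m(-8*2) - 15426) = sqrt((-12 - (-2912)*2 + 4*(-8*2)**2) - 15426) = sqrt((-12 - 364*(-16) + 4*(-16)**2) - 15426) = sqrt((-12 + 5824 + 4*256) - 15426) = sqrt((-12 + 5824 + 1024) - 15426) = sqrt(6836 - 15426) = sqrt(-8590) = I*sqrt(8590)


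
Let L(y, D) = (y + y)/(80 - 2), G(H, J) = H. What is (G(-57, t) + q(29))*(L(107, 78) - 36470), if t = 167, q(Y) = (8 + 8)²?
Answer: -283022377/39 ≈ -7.2570e+6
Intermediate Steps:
q(Y) = 256 (q(Y) = 16² = 256)
L(y, D) = y/39 (L(y, D) = (2*y)/78 = (2*y)*(1/78) = y/39)
(G(-57, t) + q(29))*(L(107, 78) - 36470) = (-57 + 256)*((1/39)*107 - 36470) = 199*(107/39 - 36470) = 199*(-1422223/39) = -283022377/39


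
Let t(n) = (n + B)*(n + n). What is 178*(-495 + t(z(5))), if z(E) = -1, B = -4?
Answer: -86330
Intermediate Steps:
t(n) = 2*n*(-4 + n) (t(n) = (n - 4)*(n + n) = (-4 + n)*(2*n) = 2*n*(-4 + n))
178*(-495 + t(z(5))) = 178*(-495 + 2*(-1)*(-4 - 1)) = 178*(-495 + 2*(-1)*(-5)) = 178*(-495 + 10) = 178*(-485) = -86330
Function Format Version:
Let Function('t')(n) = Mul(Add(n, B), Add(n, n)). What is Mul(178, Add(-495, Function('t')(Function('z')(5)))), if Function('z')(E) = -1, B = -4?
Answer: -86330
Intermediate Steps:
Function('t')(n) = Mul(2, n, Add(-4, n)) (Function('t')(n) = Mul(Add(n, -4), Add(n, n)) = Mul(Add(-4, n), Mul(2, n)) = Mul(2, n, Add(-4, n)))
Mul(178, Add(-495, Function('t')(Function('z')(5)))) = Mul(178, Add(-495, Mul(2, -1, Add(-4, -1)))) = Mul(178, Add(-495, Mul(2, -1, -5))) = Mul(178, Add(-495, 10)) = Mul(178, -485) = -86330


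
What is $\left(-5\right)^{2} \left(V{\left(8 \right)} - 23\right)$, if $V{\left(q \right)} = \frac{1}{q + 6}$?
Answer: $- \frac{8025}{14} \approx -573.21$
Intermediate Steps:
$V{\left(q \right)} = \frac{1}{6 + q}$
$\left(-5\right)^{2} \left(V{\left(8 \right)} - 23\right) = \left(-5\right)^{2} \left(\frac{1}{6 + 8} - 23\right) = 25 \left(\frac{1}{14} - 23\right) = 25 \left(- \frac{321}{14}\right) = - \frac{8025}{14}$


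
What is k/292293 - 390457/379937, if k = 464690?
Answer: 62425076629/111052925541 ≈ 0.56212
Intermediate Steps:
k/292293 - 390457/379937 = 464690/292293 - 390457/379937 = 62425076629/111052925541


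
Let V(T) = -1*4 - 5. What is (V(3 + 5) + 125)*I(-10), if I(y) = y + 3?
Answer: -812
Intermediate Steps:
I(y) = 3 + y
V(T) = -9 (V(T) = -4 - 5 = -9)
(V(3 + 5) + 125)*I(-10) = (-9 + 125)*(3 - 10) = 116*(-7) = -812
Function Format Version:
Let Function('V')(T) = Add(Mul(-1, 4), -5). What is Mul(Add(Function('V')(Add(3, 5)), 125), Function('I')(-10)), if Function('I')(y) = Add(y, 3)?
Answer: -812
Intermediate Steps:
Function('I')(y) = Add(3, y)
Function('V')(T) = -9 (Function('V')(T) = Add(-4, -5) = -9)
Mul(Add(Function('V')(Add(3, 5)), 125), Function('I')(-10)) = Mul(Add(-9, 125), Add(3, -10)) = Mul(116, -7) = -812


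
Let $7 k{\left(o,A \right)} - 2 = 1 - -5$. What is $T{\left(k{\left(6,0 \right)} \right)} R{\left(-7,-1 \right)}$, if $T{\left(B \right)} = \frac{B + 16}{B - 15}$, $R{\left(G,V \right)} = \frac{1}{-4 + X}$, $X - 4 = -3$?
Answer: $\frac{40}{97} \approx 0.41237$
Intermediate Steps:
$X = 1$ ($X = 4 - 3 = 1$)
$R{\left(G,V \right)} = - \frac{1}{3}$ ($R{\left(G,V \right)} = \frac{1}{-4 + 1} = \frac{1}{-3} = - \frac{1}{3}$)
$k{\left(o,A \right)} = \frac{8}{7}$ ($k{\left(o,A \right)} = \frac{2}{7} + \frac{1 - -5}{7} = \frac{2}{7} + \frac{1 + 5}{7} = \frac{2}{7} + \frac{1}{7} \cdot 6 = \frac{2}{7} + \frac{6}{7} = \frac{8}{7}$)
$T{\left(B \right)} = \frac{16 + B}{-15 + B}$
$T{\left(k{\left(6,0 \right)} \right)} R{\left(-7,-1 \right)} = \frac{16 + \frac{8}{7}}{-15 + \frac{8}{7}} \left(- \frac{1}{3}\right) = \frac{1}{- \frac{97}{7}} \cdot \frac{120}{7} \left(- \frac{1}{3}\right) = \left(- \frac{7}{97}\right) \frac{120}{7} \left(- \frac{1}{3}\right) = \left(- \frac{120}{97}\right) \left(- \frac{1}{3}\right) = \frac{40}{97}$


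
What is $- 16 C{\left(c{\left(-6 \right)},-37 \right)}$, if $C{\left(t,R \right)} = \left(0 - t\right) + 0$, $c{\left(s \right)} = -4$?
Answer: $-64$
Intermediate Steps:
$C{\left(t,R \right)} = - t$ ($C{\left(t,R \right)} = - t + 0 = - t$)
$- 16 C{\left(c{\left(-6 \right)},-37 \right)} = - 16 \left(\left(-1\right) \left(-4\right)\right) = \left(-16\right) 4 = -64$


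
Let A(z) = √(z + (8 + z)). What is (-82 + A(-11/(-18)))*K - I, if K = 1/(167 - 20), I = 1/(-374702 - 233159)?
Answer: -49844455/89355567 + √83/441 ≈ -0.53716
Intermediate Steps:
A(z) = √(8 + 2*z)
I = -1/607861 (I = 1/(-607861) = -1/607861 ≈ -1.6451e-6)
K = 1/147 ≈ 0.0068027
(-82 + A(-11/(-18)))*K - I = (-82 + √(8 + 2*(-11/(-18))))*(1/147) - 1*(-1/607861) = (-82 + √(8 + 2*(-11*(-1/18))))*(1/147) + 1/607861 = (-82 + √(8 + 2*(11/18)))*(1/147) + 1/607861 = (-82 + √(8 + 11/9))*(1/147) + 1/607861 = (-82 + √(83/9))*(1/147) + 1/607861 = (-82 + √83/3)*(1/147) + 1/607861 = (-82/147 + √83/441) + 1/607861 = -49844455/89355567 + √83/441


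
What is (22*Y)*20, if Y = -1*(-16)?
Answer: 7040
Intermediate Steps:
Y = 16
(22*Y)*20 = (22*16)*20 = 352*20 = 7040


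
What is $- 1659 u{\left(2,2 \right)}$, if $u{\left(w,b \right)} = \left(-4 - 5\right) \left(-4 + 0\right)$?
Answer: $-59724$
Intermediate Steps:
$u{\left(w,b \right)} = 36$ ($u{\left(w,b \right)} = \left(-9\right) \left(-4\right) = 36$)
$- 1659 u{\left(2,2 \right)} = \left(-1659\right) 36 = -59724$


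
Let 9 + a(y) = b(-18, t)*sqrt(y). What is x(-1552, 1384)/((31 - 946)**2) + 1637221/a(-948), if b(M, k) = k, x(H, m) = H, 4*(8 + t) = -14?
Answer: (-35696*sqrt(237) + 1370722365693*I)/(837225*(-9*I + 23*sqrt(237))) ≈ -117.46 + 4620.9*I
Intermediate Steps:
t = -23/2 (t = -8 + (1/4)*(-14) = -8 - 7/2 = -23/2 ≈ -11.500)
a(y) = -9 - 23*sqrt(y)/2
x(-1552, 1384)/((31 - 946)**2) + 1637221/a(-948) = -1552/(31 - 946)**2 + 1637221/(-9 - 23*I*sqrt(237)) = -1552/((-915)**2) + 1637221/(-9 - 23*I*sqrt(237)) = -1552/837225 + 1637221/(-9 - 23*I*sqrt(237))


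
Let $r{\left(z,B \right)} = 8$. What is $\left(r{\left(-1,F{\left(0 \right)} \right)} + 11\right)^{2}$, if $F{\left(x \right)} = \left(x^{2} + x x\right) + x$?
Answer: $361$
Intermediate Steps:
$F{\left(x \right)} = x + 2 x^{2}$ ($F{\left(x \right)} = \left(x^{2} + x^{2}\right) + x = 2 x^{2} + x = x + 2 x^{2}$)
$\left(r{\left(-1,F{\left(0 \right)} \right)} + 11\right)^{2} = \left(8 + 11\right)^{2} = 19^{2} = 361$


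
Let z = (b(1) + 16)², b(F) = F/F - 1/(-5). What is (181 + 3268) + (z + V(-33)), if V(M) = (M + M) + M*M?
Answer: 119196/25 ≈ 4767.8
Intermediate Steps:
b(F) = 6/5 (b(F) = 1 - 1*(-⅕) = 1 + ⅕ = 6/5)
z = 7396/25 (z = (6/5 + 16)² = (86/5)² = 7396/25 ≈ 295.84)
V(M) = M² + 2*M (V(M) = 2*M + M² = M² + 2*M)
(181 + 3268) + (z + V(-33)) = (181 + 3268) + (7396/25 - 33*(2 - 33)) = 3449 + (7396/25 - 33*(-31)) = 3449 + (7396/25 + 1023) = 3449 + 32971/25 = 119196/25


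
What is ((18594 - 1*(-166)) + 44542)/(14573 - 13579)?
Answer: 31651/497 ≈ 63.684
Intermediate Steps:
((18594 - 1*(-166)) + 44542)/(14573 - 13579) = ((18594 + 166) + 44542)/994 = (18760 + 44542)*(1/994) = 63302*(1/994) = 31651/497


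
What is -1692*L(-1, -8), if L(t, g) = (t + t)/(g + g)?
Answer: -423/2 ≈ -211.50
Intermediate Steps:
L(t, g) = t/g (L(t, g) = (2*t)/((2*g)) = (2*t)*(1/(2*g)) = t/g)
-1692*L(-1, -8) = -(-1692)/(-8) = -(-1692)*(-1)/8 = -1692*1/8 = -423/2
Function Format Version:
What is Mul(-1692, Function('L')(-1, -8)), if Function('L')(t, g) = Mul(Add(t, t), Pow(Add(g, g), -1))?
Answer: Rational(-423, 2) ≈ -211.50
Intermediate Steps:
Function('L')(t, g) = Mul(t, Pow(g, -1)) (Function('L')(t, g) = Mul(Mul(2, t), Pow(Mul(2, g), -1)) = Mul(Mul(2, t), Mul(Rational(1, 2), Pow(g, -1))) = Mul(t, Pow(g, -1)))
Mul(-1692, Function('L')(-1, -8)) = Mul(-1692, Mul(-1, Pow(-8, -1))) = Mul(-1692, Mul(-1, Rational(-1, 8))) = Mul(-1692, Rational(1, 8)) = Rational(-423, 2)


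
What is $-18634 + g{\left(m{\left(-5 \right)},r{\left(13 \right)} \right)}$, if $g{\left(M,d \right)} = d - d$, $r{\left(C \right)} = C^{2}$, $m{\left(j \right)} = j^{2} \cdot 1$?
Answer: $-18634$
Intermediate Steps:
$m{\left(j \right)} = j^{2}$
$g{\left(M,d \right)} = 0$
$-18634 + g{\left(m{\left(-5 \right)},r{\left(13 \right)} \right)} = -18634 + 0 = -18634$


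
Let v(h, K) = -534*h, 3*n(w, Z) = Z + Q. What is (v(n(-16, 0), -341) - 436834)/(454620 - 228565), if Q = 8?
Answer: -438258/226055 ≈ -1.9387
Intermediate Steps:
n(w, Z) = 8/3 + Z/3 (n(w, Z) = (Z + 8)/3 = (8 + Z)/3 = 8/3 + Z/3)
(v(n(-16, 0), -341) - 436834)/(454620 - 228565) = (-534*(8/3 + (⅓)*0) - 436834)/(454620 - 228565) = (-534*(8/3 + 0) - 436834)/226055 = (-534*8/3 - 436834)*(1/226055) = (-1424 - 436834)*(1/226055) = -438258*1/226055 = -438258/226055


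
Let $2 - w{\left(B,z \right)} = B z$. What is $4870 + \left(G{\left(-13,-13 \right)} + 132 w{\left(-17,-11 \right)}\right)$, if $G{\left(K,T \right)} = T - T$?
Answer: $-19550$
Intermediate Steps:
$G{\left(K,T \right)} = 0$
$w{\left(B,z \right)} = 2 - B z$
$4870 + \left(G{\left(-13,-13 \right)} + 132 w{\left(-17,-11 \right)}\right) = 4870 + \left(0 + 132 \left(2 - \left(-17\right) \left(-11\right)\right)\right) = 4870 + \left(0 + 132 \left(2 - 187\right)\right) = 4870 + \left(0 + 132 \left(-185\right)\right) = 4870 + \left(0 - 24420\right) = 4870 - 24420 = -19550$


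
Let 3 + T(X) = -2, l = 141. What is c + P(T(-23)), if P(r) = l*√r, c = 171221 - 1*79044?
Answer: 92177 + 141*I*√5 ≈ 92177.0 + 315.29*I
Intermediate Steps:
c = 92177 (c = 171221 - 79044 = 92177)
T(X) = -5 (T(X) = -3 - 2 = -5)
P(r) = 141*√r
c + P(T(-23)) = 92177 + 141*√(-5) = 92177 + 141*(I*√5) = 92177 + 141*I*√5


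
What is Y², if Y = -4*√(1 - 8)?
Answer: -112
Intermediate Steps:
Y = -4*I*√7 ≈ -10.583*I
Y² = (-4*I*√7)² = -112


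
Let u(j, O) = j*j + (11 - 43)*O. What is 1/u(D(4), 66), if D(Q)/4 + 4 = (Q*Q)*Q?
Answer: 1/55488 ≈ 1.8022e-5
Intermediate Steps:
D(Q) = -16 + 4*Q³ (D(Q) = -16 + 4*((Q*Q)*Q) = -16 + 4*(Q²*Q) = -16 + 4*Q³)
u(j, O) = j² - 32*O
1/u(D(4), 66) = 1/((-16 + 4*4³)² - 32*66) = 1/((-16 + 4*64)² - 2112) = 1/((-16 + 256)² - 2112) = 1/(240² - 2112) = 1/(57600 - 2112) = 1/55488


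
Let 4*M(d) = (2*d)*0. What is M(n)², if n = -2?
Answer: 0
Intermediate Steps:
M(d) = 0 (M(d) = ((2*d)*0)/4 = (¼)*0 = 0)
M(n)² = 0² = 0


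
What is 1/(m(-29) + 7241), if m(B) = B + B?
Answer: 1/7183 ≈ 0.00013922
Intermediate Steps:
m(B) = 2*B
1/(m(-29) + 7241) = 1/(2*(-29) + 7241) = 1/(-58 + 7241) = 1/7183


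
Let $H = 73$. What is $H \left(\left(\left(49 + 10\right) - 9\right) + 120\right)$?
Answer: $12410$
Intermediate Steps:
$H \left(\left(\left(49 + 10\right) - 9\right) + 120\right) = 73 \left(\left(\left(49 + 10\right) - 9\right) + 120\right) = 73 \left(\left(59 - 9\right) + 120\right) = 73 \left(50 + 120\right) = 73 \cdot 170 = 12410$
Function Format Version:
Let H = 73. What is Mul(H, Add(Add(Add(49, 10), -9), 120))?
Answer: 12410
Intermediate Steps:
Mul(H, Add(Add(Add(49, 10), -9), 120)) = Mul(73, Add(Add(Add(49, 10), -9), 120)) = Mul(73, Add(Add(59, -9), 120)) = Mul(73, Add(50, 120)) = Mul(73, 170) = 12410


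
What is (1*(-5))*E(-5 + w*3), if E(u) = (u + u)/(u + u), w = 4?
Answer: -5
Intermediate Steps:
E(u) = 1 (E(u) = (2*u)/((2*u)) = (2*u)*(1/(2*u)) = 1)
(1*(-5))*E(-5 + w*3) = (1*(-5))*1 = -5*1 = -5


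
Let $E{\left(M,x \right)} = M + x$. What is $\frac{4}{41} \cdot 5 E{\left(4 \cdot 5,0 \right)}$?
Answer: $\frac{400}{41} \approx 9.7561$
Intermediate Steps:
$\frac{4}{41} \cdot 5 E{\left(4 \cdot 5,0 \right)} = \frac{4}{41} \cdot 5 \left(4 \cdot 5 + 0\right) = 4 \cdot \frac{1}{41} \cdot 5 \left(20 + 0\right) = \frac{4}{41} \cdot 5 \cdot 20 = \frac{20}{41} \cdot 20 = \frac{400}{41}$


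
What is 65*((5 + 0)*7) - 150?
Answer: 2125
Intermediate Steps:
65*((5 + 0)*7) - 150 = 65*(5*7) - 150 = 65*35 - 150 = 2275 - 150 = 2125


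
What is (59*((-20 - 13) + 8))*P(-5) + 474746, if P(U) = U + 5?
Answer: 474746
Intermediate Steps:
P(U) = 5 + U
(59*((-20 - 13) + 8))*P(-5) + 474746 = (59*((-20 - 13) + 8))*(5 - 5) + 474746 = (59*(-33 + 8))*0 + 474746 = (59*(-25))*0 + 474746 = -1475*0 + 474746 = 0 + 474746 = 474746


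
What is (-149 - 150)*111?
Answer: -33189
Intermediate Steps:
(-149 - 150)*111 = -299*111 = -33189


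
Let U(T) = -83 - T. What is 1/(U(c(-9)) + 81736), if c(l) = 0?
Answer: 1/81653 ≈ 1.2247e-5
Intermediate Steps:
1/(U(c(-9)) + 81736) = 1/((-83 - 1*0) + 81736) = 1/((-83 + 0) + 81736) = 1/(-83 + 81736) = 1/81653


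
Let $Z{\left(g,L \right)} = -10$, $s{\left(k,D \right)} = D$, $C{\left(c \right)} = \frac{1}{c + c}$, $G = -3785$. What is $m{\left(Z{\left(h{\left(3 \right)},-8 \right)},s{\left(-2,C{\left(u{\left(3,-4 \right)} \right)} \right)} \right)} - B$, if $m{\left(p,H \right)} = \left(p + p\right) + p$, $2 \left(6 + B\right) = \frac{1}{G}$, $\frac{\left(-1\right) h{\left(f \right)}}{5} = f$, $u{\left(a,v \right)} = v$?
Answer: $- \frac{181679}{7570} \approx -24.0$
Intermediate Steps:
$h{\left(f \right)} = - 5 f$
$C{\left(c \right)} = \frac{1}{2 c}$
$B = - \frac{45421}{7570}$ ($B = -6 + \frac{1}{2 \left(-3785\right)} = -6 + \frac{1}{2} \left(- \frac{1}{3785}\right) = -6 - \frac{1}{7570} = - \frac{45421}{7570} \approx -6.0001$)
$m{\left(p,H \right)} = 3 p$ ($m{\left(p,H \right)} = 2 p + p = 3 p$)
$m{\left(Z{\left(h{\left(3 \right)},-8 \right)},s{\left(-2,C{\left(u{\left(3,-4 \right)} \right)} \right)} \right)} - B = 3 \left(-10\right) - - \frac{45421}{7570} = -30 + \frac{45421}{7570} = - \frac{181679}{7570}$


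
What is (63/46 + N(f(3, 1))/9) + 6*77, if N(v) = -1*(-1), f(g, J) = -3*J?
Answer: 191881/414 ≈ 463.48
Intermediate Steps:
N(v) = 1
(63/46 + N(f(3, 1))/9) + 6*77 = (63/46 + 1/9) + 6*77 = (63*(1/46) + 1*(⅑)) + 462 = (63/46 + ⅑) + 462 = 613/414 + 462 = 191881/414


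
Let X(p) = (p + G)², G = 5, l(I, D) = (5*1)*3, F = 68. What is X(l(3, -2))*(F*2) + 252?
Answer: 54652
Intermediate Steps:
l(I, D) = 15 (l(I, D) = 5*3 = 15)
X(p) = (5 + p)² (X(p) = (p + 5)² = (5 + p)²)
X(l(3, -2))*(F*2) + 252 = (5 + 15)²*(68*2) + 252 = 20²*136 + 252 = 400*136 + 252 = 54400 + 252 = 54652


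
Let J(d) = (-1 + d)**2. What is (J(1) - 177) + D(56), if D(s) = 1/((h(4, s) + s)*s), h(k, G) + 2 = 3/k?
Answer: -542681/3066 ≈ -177.00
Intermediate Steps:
h(k, G) = -2 + 3/k
D(s) = 1/(s*(-5/4 + s)) (D(s) = 1/(((-2 + 3/4) + s)*s) = 1/((-5/4 + s)*s) = 1/(s*(-5/4 + s)))
(J(1) - 177) + D(56) = ((-1 + 1)**2 - 177) + 4/(56*(-5 + 4*56)) = (0**2 - 177) + 4*(1/56)/(-5 + 224) = (0 - 177) + 4*(1/56)/219 = -177 + 4*(1/56)*(1/219) = -177 + 1/3066 = -542681/3066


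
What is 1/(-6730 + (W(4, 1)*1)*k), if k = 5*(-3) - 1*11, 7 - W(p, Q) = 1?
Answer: -1/6886 ≈ -0.00014522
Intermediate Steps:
W(p, Q) = 6 (W(p, Q) = 7 - 1*1 = 7 - 1 = 6)
k = -26 (k = -15 - 11 = -26)
1/(-6730 + (W(4, 1)*1)*k) = 1/(-6730 + (6*1)*(-26)) = 1/(-6730 + 6*(-26)) = 1/(-6730 - 156) = 1/(-6886) = -1/6886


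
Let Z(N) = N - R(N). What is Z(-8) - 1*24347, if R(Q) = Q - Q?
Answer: -24355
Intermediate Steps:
R(Q) = 0
Z(N) = N (Z(N) = N - 1*0 = N + 0 = N)
Z(-8) - 1*24347 = -8 - 1*24347 = -8 - 24347 = -24355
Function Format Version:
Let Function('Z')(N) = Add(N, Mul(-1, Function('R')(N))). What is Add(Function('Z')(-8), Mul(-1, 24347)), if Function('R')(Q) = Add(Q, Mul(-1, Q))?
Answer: -24355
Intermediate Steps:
Function('R')(Q) = 0
Function('Z')(N) = N (Function('Z')(N) = Add(N, Mul(-1, 0)) = Add(N, 0) = N)
Add(Function('Z')(-8), Mul(-1, 24347)) = Add(-8, Mul(-1, 24347)) = Add(-8, -24347) = -24355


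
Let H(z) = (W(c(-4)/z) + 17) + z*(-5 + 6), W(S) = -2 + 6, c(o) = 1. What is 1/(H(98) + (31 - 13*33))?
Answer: -1/279 ≈ -0.0035842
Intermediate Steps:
W(S) = 4
H(z) = 21 + z (H(z) = (4 + 17) + z*(-5 + 6) = 21 + z*1 = 21 + z)
1/(H(98) + (31 - 13*33)) = 1/((21 + 98) + (31 - 13*33)) = 1/(119 + (31 - 429)) = 1/(119 - 398) = 1/(-279) = -1/279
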